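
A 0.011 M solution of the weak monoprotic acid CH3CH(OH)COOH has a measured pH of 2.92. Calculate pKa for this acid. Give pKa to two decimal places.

[H+] = 10^(-2.92) = 1.20 × 10^-3 M
At equilibrium [HA] = 0.011 − 1.20 × 10^-3 = 9.80 × 10^-3 M
Ka = [H+][A-]/[HA] = (1.20 × 10^-3)² / 9.80 × 10^-3 = 1.47 × 10^-4
pKa = -log(1.47 × 10^-4) = 3.83

pKa = 3.83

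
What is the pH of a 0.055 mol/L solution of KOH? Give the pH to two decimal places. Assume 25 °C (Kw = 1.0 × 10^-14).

KOH is a strong base; [OH-] = 0.055 M.
pOH = -log(0.055) = 1.26
pH = 14.00 - 1.26 = 12.74

pH = 12.74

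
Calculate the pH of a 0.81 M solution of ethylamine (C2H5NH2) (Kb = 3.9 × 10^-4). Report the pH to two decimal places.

pH = 12.25

C2H5NH2 + H2O ⇌ C2H5NH3+ + OH-
From the ICE table, Kb = x²/(0.81 − x) = 3.9 × 10^-4.
Neglecting x in the denominator: x = √(3.9 × 10^-4 × 0.81) = 1.78 × 10^-2 M
Check: 2.2% ionized — well under 5%, approximation valid.
pOH = 1.75, so pH = 14.00 − pOH = 12.25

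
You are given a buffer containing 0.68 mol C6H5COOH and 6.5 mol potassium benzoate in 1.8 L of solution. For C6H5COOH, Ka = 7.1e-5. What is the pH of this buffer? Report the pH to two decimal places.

pKa = −log(7.1 × 10^-5) = 4.149
pH = pKa + log([A⁻]/[HA]) = 4.149 + log(6.5/0.68)
pH = 4.149 + (+0.980) = 5.13

pH = 5.13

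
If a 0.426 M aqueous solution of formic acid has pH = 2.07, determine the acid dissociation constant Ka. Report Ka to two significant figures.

Ka = 1.7 × 10^-4

[H+] = 10^(-2.07) = 8.51 × 10^-3 M
At equilibrium [HA] = 0.426 − 8.51 × 10^-3 = 4.17 × 10^-1 M
Ka = [H+][A-]/[HA] = (8.51 × 10^-3)² / 4.17 × 10^-1 = 1.7 × 10^-4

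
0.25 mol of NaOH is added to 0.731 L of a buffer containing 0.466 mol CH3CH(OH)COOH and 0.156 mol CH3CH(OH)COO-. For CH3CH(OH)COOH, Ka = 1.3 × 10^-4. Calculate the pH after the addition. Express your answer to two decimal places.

pH = 4.16

OH- converts CH3CH(OH)COOH to CH3CH(OH)COO-: CH3CH(OH)COOH → 0.216 mol, CH3CH(OH)COO- → 0.406 mol.
pKa = −log(1.3 × 10^-4) = 3.886
Henderson–Hasselbalch with mole ratio 0.406/0.216: pH = 3.886 + (+0.274)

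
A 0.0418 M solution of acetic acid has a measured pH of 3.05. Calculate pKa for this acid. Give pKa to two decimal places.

pKa = 4.71

[H+] = 10^(-3.05) = 8.91 × 10^-4 M
At equilibrium [HA] = 0.0418 − 8.91 × 10^-4 = 4.09 × 10^-2 M
Ka = [H+][A-]/[HA] = (8.91 × 10^-4)² / 4.09 × 10^-2 = 1.94 × 10^-5
pKa = -log(1.94 × 10^-5) = 4.71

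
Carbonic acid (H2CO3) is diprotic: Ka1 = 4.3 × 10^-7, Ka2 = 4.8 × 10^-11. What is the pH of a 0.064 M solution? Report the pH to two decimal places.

Since Ka1 ≫ Ka2, the first ionization dominates [H+].
Ka1 = x²/(0.064 − x) = 4.3 × 10^-7
x ≈ √(4.3 × 10^-7 × 0.064) = 1.66 × 10^-4 M
pH = −log(1.66 × 10^-4) = 3.78

pH = 3.78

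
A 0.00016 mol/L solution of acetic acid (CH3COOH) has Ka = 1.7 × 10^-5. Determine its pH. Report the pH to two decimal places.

CH3COOH ⇌ CH3COO- + H+
Let x = [H+] at equilibrium. Ka = x²/(0.00016 − x).
The 5% rule fails; solving x² + Ka·x − Ka·C₀ = 0 exactly:
x = [−1.7e-05 + √(1.7e-05² + 1.09e-08)]/2 = 4.43 × 10^-5 M
pH = −log[H+] = −log(4.43 × 10^-5) = 4.35

pH = 4.35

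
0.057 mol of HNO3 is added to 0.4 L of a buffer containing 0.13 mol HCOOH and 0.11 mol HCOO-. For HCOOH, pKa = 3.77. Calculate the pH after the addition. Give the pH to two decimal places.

After neutralization: n(HCOOH) = 0.187 mol, n(HCOO-) = 0.053 mol.
pH = pKa + log(n_HCOO-/n_HCOOH) = 3.77 + log(0.053/0.187) = 3.77 + (-0.548)

pH = 3.22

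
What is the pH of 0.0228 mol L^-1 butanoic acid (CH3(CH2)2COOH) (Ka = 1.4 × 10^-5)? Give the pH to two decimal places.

CH3(CH2)2COOH ⇌ CH3(CH2)2COO- + H+
Ka = x²/(0.0228 − x) = 1.4 × 10^-5
Assume x ≪ 0.0228: x ≈ √(1.4 × 10^-5 × 0.0228) = 5.65 × 10^-4 M
Check: 2.5% ionized — well under 5%, approximation valid.
pH = −log[H+] = −log(5.65 × 10^-4) = 3.25

pH = 3.25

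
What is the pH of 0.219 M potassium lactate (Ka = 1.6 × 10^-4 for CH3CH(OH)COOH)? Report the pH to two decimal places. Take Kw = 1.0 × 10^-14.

pH = 8.57

CH3CH(OH)COO- is the conjugate base of the weak acid CH3CH(OH)COOH.
Kb = Kw/Ka = 1.0×10^-14 / 1.6 × 10^-4 = 6.25 × 10^-11
From the ICE table, Kb = [OH-]²/(0.219 − [OH-]) = 6.25 × 10^-11.
Neglecting [OH-] in the denominator: [OH-] = √(6.25 × 10^-11 × 0.219) = 3.70 × 10^-6 M
([OH-]/C₀ = 0.0017% < 5%, so the approximation holds.)
pOH = −log(3.70 × 10^-6) = 5.43; pH = 14.00 − 5.43 = 8.57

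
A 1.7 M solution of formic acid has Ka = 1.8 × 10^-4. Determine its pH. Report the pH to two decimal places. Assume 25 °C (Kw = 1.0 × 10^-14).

HCOOH ⇌ HCOO- + H+
From the ICE table, Ka = x²/(1.7 − x) = 1.8 × 10^-4.
Assume x ≪ 1.7: x ≈ √(1.8 × 10^-4 × 1.7) = 1.75 × 10^-2 M
pH = −log(1.75 × 10^-2) = 1.76

pH = 1.76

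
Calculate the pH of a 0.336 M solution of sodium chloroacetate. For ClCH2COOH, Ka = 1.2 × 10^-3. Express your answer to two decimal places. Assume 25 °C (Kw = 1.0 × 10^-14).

pH = 8.22

ClCH2COO- is the conjugate base of the weak acid ClCH2COOH.
Kb = Kw/Ka = 1.0×10^-14 / 1.2 × 10^-3 = 8.33 × 10^-12
Let x = [OH-] at equilibrium. Kb = x²/(0.336 − x).
Neglecting x in the denominator: x = √(8.33 × 10^-12 × 0.336) = 1.67 × 10^-6 M
pOH = −log(1.67 × 10^-6) = 5.78; pH = 14.00 − 5.78 = 8.22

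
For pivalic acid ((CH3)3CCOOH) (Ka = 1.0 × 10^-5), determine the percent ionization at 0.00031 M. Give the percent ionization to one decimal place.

(CH3)3CCOOH ⇌ (CH3)3CCOO- + H+; let x = [H+] at equilibrium.
Ka = x²/(C₀ − x); solving the quadratic gives x = 5.09 × 10^-5 M.
% ionization = x/C₀ × 100% = 5.09 × 10^-5/0.00031 × 100% = 16.4%

16.4%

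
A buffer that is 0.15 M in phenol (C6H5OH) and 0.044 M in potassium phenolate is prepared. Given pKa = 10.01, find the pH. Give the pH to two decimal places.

pH = 9.48

Henderson–Hasselbalch: pH = pKa + log([C6H5O-]/[C6H5OH]) = 10.01 + log(0.044/0.15)
pH = 10.01 + (-0.533) = 9.48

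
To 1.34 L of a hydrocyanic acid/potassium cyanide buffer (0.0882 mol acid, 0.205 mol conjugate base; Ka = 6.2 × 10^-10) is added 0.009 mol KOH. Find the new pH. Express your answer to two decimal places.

After neutralization: n(HCN) = 0.0792 mol, n(CN-) = 0.214 mol.
pKa = −log(6.2 × 10^-10) = 9.208
pH = pKa + log(n_CN-/n_HCN) = 9.208 + log(0.214/0.0792) = 9.208 + (+0.432)

pH = 9.64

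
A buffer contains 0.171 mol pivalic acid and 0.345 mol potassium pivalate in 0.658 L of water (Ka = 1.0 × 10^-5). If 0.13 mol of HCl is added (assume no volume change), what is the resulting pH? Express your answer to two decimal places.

Added H+ converts (CH3)3CCOO- to (CH3)3CCOOH: (CH3)3CCOOH → 0.301 mol, (CH3)3CCOO- → 0.215 mol.
pKa = −log(1.0 × 10^-5) = 5.000
pH = pKa + log(n_(CH3)3CCOO-/n_(CH3)3CCOOH) = 5.000 + log(0.215/0.301) = 5.000 + (-0.146)

pH = 4.85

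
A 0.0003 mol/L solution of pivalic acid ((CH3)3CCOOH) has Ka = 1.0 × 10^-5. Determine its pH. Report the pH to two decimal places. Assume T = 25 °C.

pH = 4.30

(CH3)3CCOOH ⇌ (CH3)3CCOO- + H+
From the ICE table, Ka = [H+]²/(0.0003 − [H+]) = 1.0 × 10^-5.
[H+] is not negligible relative to C₀; solve [H+]² + 1e-05·[H+] − 3e-09 = 0.
[H+] = [−1e-05 + √(1e-05² + 1.2e-08)]/2 = 5.00 × 10^-5 M
pH = −log[H+] = −log(5.00 × 10^-5) = 4.30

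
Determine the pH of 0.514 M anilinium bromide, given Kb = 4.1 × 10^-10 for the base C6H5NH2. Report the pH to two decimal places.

C6H5NH3+ is the conjugate acid of the weak base C6H5NH2.
Ka = Kw/Kb = 1.0×10^-14 / 4.1 × 10^-10 = 2.44 × 10^-5
Ka = [H+]²/(0.514 − [H+]) = 2.44 × 10^-5
Since Ka ≪ C₀, [H+] ≈ √(Ka·C₀) = 3.54 × 10^-3 M.
Check: 0.69% ionized — well under 5%, approximation valid.
pH = −log(3.54 × 10^-3) = 2.45

pH = 2.45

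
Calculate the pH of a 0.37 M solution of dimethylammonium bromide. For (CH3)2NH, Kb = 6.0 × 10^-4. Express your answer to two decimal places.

(CH3)2NH2+ is the conjugate acid of the weak base (CH3)2NH.
Ka = Kw/Kb = 1.0×10^-14 / 6.0 × 10^-4 = 1.67 × 10^-11
Ka = x²/(0.37 − x) = 1.67 × 10^-11
Assume x ≪ 0.37: x ≈ √(1.67 × 10^-11 × 0.37) = 2.49 × 10^-6 M
Check: 0.00067% ionized — well under 5%, approximation valid.
pH = −log(2.49 × 10^-6) = 5.60

pH = 5.60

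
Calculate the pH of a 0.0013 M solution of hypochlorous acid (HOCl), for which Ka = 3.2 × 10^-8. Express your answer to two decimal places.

HOCl ⇌ OCl- + H+
Ka = x²/(0.0013 − x) = 3.2 × 10^-8
Neglecting x in the denominator: x = √(3.2 × 10^-8 × 0.0013) = 6.45 × 10^-6 M
pH = −log(6.45 × 10^-6) = 5.19

pH = 5.19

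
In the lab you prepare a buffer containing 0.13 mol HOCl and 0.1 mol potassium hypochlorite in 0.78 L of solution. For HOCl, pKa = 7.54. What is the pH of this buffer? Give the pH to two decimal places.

Henderson–Hasselbalch: pH = pKa + log([OCl-]/[HOCl]) = 7.54 + log(0.1/0.13)
pH = 7.54 + (-0.114) = 7.43

pH = 7.43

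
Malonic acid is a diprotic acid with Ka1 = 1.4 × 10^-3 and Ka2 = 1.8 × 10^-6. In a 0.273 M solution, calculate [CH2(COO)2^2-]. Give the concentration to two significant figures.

First ionization gives [H+] ≈ [CH2(COOH)COO-] = 1.89 × 10^-2 M.
Second step: Ka2 = [H+][CH2(COO)2^2-]/[CH2(COOH)COO-] ≈ [CH2(COO)2^2-] (since [H+] ≈ [CH2(COOH)COO-]).
So [CH2(COO)2^2-] ≈ Ka2.

1.8 × 10^-6 M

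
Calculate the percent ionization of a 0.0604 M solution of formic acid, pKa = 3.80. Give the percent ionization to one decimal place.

5.0%

HCOOH ⇌ HCOO- + H+; let x = [H+] at equilibrium.
Ka = 10^(−3.80) = 1.58 × 10^-4
Solve x² + 0.000158x − 9.54e-06 = 0 → x = 3.01 × 10^-3 M
Fraction ionized = 3.01 × 10^-3 / 0.0604 = 0.0498 → 5.0%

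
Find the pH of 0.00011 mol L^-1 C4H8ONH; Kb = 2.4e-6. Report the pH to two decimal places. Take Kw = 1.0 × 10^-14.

C4H8ONH + H2O ⇌ C4H8ONH2+ + OH-
Kb = [OH-]²/(0.00011 − [OH-]) = 2.4 × 10^-6
Here C₀/Kb ≈ 45.8, so the small-[OH-] approximation fails. Use the quadratic:
[OH-] = (−Kb + √(Kb² + 4·Kb·C₀))/2 = 1.51 × 10^-5 M
pOH = 4.82, so pH = 14.00 − pOH = 9.18

pH = 9.18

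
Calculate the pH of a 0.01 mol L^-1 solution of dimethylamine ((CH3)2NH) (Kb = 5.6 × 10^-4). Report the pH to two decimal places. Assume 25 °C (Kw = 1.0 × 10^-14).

pH = 11.32

(CH3)2NH + H2O ⇌ (CH3)2NH2+ + OH-
From the ICE table, Kb = x²/(0.01 − x) = 5.6 × 10^-4.
Here C₀/Kb ≈ 17.9, so the small-x approximation fails. Use the quadratic:
x = [−0.00056 + √(0.00056² + 2.24e-05)]/2 = 2.10 × 10^-3 M
pOH = −log(2.10 × 10^-3) = 2.68; pH = 14.00 − 2.68 = 11.32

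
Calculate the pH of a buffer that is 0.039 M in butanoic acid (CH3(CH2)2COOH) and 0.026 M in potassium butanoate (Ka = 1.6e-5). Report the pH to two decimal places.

pH = 4.62

pKa = −log(1.6 × 10^-5) = 4.796
pH = pKa + log([A⁻]/[HA]) = 4.796 + log(0.026/0.039)
pH = 4.796 + (-0.176) = 4.62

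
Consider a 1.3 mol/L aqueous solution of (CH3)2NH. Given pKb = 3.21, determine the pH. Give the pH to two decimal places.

(CH3)2NH + H2O ⇌ (CH3)2NH2+ + OH-
Kb = 10^(−3.21) = 6.17 × 10^-4
Kb = x²/(1.3 − x) = 6.17 × 10^-4
Neglecting x in the denominator: x = √(6.17 × 10^-4 × 1.3) = 2.83 × 10^-2 M
pOH = 1.55, so pH = 14.00 − pOH = 12.45

pH = 12.45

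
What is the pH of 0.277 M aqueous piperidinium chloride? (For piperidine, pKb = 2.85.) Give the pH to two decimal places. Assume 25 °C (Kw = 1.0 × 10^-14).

pH = 5.85

C5H10NH2+ is the conjugate acid of the weak base C5H10NH.
Kb = 10^(−2.85) = 1.41 × 10^-3
Ka = Kw/Kb = 1.0×10^-14 / 1.41 × 10^-3 = 7.09 × 10^-12
Ka = [H+]²/(0.277 − [H+]) = 7.09 × 10^-12
Neglecting [H+] in the denominator: [H+] = √(7.09 × 10^-12 × 0.277) = 1.40 × 10^-6 M
Check: 0.00051% ionized — well under 5%, approximation valid.
pH = −log[H+] = −log(1.40 × 10^-6) = 5.85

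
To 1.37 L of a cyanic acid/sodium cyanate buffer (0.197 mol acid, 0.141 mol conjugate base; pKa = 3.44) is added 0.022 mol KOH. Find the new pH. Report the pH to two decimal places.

OH- converts HOCN to OCN-: HOCN → 0.175 mol, OCN- → 0.163 mol.
pH = pKa + log([A⁻]/[HA]) = 3.44 + log(0.163/0.175) = 3.44 -0.031

pH = 3.41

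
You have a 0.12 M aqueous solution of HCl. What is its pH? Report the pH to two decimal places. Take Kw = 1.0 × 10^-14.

HCl is a strong acid and dissociates completely, so [H+] = 0.12 M.
pH = -log(0.12) = 0.92

pH = 0.92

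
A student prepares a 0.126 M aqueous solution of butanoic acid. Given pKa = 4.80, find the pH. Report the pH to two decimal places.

CH3(CH2)2COOH ⇌ CH3(CH2)2COO- + H+
Ka = 10^(−4.80) = 1.58 × 10^-5
Ka = [H+]²/(0.126 − [H+]) = 1.58 × 10^-5
Neglecting [H+] in the denominator: [H+] = √(1.58 × 10^-5 × 0.126) = 1.41 × 10^-3 M
pH = −log(1.41 × 10^-3) = 2.85

pH = 2.85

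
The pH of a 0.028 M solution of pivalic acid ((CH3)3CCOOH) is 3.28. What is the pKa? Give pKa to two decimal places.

pKa = 5.00

[H+] = 10^(-3.28) = 5.25 × 10^-4 M
At equilibrium [HA] = 0.028 − 5.25 × 10^-4 = 2.75 × 10^-2 M
Ka = [H+][A-]/[HA] = (5.25 × 10^-4)² / 2.75 × 10^-2 = 1.00 × 10^-5
pKa = -log(1.00 × 10^-5) = 5.00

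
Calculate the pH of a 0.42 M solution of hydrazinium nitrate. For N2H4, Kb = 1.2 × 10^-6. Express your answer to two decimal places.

N2H5+ is the conjugate acid of the weak base N2H4.
Ka = Kw/Kb = 1.0×10^-14 / 1.2 × 10^-6 = 8.33 × 10^-9
From the ICE table, Ka = [H+]²/(0.42 − [H+]) = 8.33 × 10^-9.
Neglecting [H+] in the denominator: [H+] = √(8.33 × 10^-9 × 0.42) = 5.91 × 10^-5 M
pH = −log[H+] = −log(5.91 × 10^-5) = 4.23

pH = 4.23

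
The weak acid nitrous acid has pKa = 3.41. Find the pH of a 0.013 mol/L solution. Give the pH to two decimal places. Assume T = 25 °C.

HNO2 ⇌ NO2- + H+
Ka = 10^(−3.41) = 3.89 × 10^-4
Ka = [H+]²/(0.013 − [H+]) = 3.89 × 10^-4
Here C₀/Ka ≈ 33.4, so the small-[H+] approximation fails. Use the quadratic:
[H+] = [−0.000389 + √(0.000389² + 2.02e-05)]/2 = 2.06 × 10^-3 M
pH = −log[H+] = −log(2.06 × 10^-3) = 2.69

pH = 2.69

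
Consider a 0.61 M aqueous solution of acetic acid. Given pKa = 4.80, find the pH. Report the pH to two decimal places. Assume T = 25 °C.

pH = 2.51

CH3COOH ⇌ CH3COO- + H+
Ka = 10^(−4.80) = 1.58 × 10^-5
Ka = [H+]²/(0.61 − [H+]) = 1.58 × 10^-5
Since Ka ≪ C₀, [H+] ≈ √(Ka·C₀) = 3.10 × 10^-3 M.
Check: 0.51% ionized — well under 5%, approximation valid.
pH = −log(3.10 × 10^-3) = 2.51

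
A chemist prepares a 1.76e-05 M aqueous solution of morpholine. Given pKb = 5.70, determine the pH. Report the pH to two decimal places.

pH = 8.70

C4H8ONH + H2O ⇌ C4H8ONH2+ + OH-
Kb = 10^(−5.70) = 2.00 × 10^-6
Kb = x²/(1.76e-05 − x) = 2.00 × 10^-6
x is not negligible relative to C₀; solve x² + 2e-06·x − 3.52e-11 = 0.
x = (−Kb + √(Kb² + 4·Kb·C₀))/2 = 5.02 × 10^-6 M
pOH = −log(5.02 × 10^-6) = 5.30; pH = 14.00 − 5.30 = 8.70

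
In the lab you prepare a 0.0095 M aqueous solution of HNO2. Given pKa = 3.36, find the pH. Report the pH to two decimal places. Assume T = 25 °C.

pH = 2.74

HNO2 ⇌ NO2- + H+
Ka = 10^(−3.36) = 4.37 × 10^-4
From the ICE table, Ka = [H+]²/(0.0095 − [H+]) = 4.37 × 10^-4.
[H+] is not negligible relative to C₀; solve [H+]² + 0.000437·[H+] − 4.15e-06 = 0.
[H+] = [−0.000437 + √(0.000437² + 1.66e-05)]/2 = 1.83 × 10^-3 M
pH = −log(1.83 × 10^-3) = 2.74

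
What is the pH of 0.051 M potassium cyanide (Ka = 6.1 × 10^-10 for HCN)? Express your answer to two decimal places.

pH = 10.96

CN- is the conjugate base of the weak acid HCN.
Kb = Kw/Ka = 1.0×10^-14 / 6.1 × 10^-10 = 1.64 × 10^-5
Kb = x²/(0.051 − x) = 1.64 × 10^-5
Assume x ≪ 0.051: x ≈ √(1.64 × 10^-5 × 0.051) = 9.15 × 10^-4 M
pOH = −log(9.15 × 10^-4) = 3.04; pH = 14.00 − 3.04 = 10.96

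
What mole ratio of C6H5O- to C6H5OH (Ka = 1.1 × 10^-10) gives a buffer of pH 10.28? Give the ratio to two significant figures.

ratio = 2.1

pKa = -log(1.1 × 10^-10) = 9.959
pH = pKa + log(r) ⇒ log(r) = 10.28 − 9.959 = +0.321
r = [C6H5O-]/[C6H5OH] = 10^(+0.321) = 2.09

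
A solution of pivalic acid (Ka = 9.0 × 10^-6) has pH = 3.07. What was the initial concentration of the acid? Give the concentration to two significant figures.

C₀ = 8.1 × 10^-2 M

[H+] = 10^(-3.07) = 8.51 × 10^-4 M = x
Ka = x²/(C₀ − x) ⇒ C₀ = x + x²/Ka
C₀ = 8.51 × 10^-4 + (8.51 × 10^-4)²/(9.0 × 10^-6) = 8.13 × 10^-2 M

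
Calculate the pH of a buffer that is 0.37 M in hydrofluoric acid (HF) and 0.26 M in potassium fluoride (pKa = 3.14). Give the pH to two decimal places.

pH = 2.99

pH = pKa + log([A⁻]/[HA]) = 3.14 + log(0.26/0.37)
pH = 3.14 + (-0.153) = 2.99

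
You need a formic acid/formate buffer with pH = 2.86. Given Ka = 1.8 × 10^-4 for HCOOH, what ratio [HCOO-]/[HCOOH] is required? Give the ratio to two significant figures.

pKa = -log(1.8 × 10^-4) = 3.745
pH = pKa + log(r) ⇒ log(r) = 2.86 − 3.745 = -0.885
r = [HCOO-]/[HCOOH] = 10^(-0.885) = 0.13

ratio = 0.13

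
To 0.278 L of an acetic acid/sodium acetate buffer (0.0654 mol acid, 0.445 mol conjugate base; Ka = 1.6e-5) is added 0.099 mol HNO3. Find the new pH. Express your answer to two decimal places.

pH = 5.12

After neutralization: n(CH3COOH) = 0.164 mol, n(CH3COO-) = 0.346 mol.
pKa = −log(1.6 × 10^-5) = 4.796
Henderson–Hasselbalch with mole ratio 0.346/0.164: pH = 4.796 + (+0.324)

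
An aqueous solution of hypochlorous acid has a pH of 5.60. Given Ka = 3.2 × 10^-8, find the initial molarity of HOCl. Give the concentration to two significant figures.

C₀ = 2.0 × 10^-4 M

[H+] = 10^(-5.60) = 2.51 × 10^-6 M = x
Ka = x²/(C₀ − x) ⇒ C₀ = x + x²/Ka
C₀ = 2.51 × 10^-6 + (2.51 × 10^-6)²/(3.2 × 10^-8) = 1.99 × 10^-4 M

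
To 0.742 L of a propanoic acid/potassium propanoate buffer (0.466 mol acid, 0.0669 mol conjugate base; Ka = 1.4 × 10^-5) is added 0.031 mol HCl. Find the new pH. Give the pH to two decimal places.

pH = 3.71

After neutralization: n(CH3CH2COOH) = 0.497 mol, n(CH3CH2COO-) = 0.0359 mol.
pKa = −log(1.4 × 10^-5) = 4.854
Henderson–Hasselbalch with mole ratio 0.0359/0.497: pH = 4.854 + (-1.141)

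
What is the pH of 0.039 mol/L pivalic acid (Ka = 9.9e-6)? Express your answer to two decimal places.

pH = 3.21

(CH3)3CCOOH ⇌ (CH3)3CCOO- + H+
Ka = [H+]²/(0.039 − [H+]) = 9.9 × 10^-6
Assume [H+] ≪ 0.039: [H+] ≈ √(9.9 × 10^-6 × 0.039) = 6.21 × 10^-4 M
([H+]/C₀ = 1.6% < 5%, so the approximation holds.)
pH = −log[H+] = −log(6.21 × 10^-4) = 3.21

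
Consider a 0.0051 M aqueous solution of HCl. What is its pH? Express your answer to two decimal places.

HCl is a strong acid and dissociates completely, so [H+] = 0.0051 M.
pH = -log(0.0051) = 2.29

pH = 2.29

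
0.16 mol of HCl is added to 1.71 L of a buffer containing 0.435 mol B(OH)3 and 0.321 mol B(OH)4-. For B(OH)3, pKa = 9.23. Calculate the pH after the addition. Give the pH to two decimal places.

Added H+ converts B(OH)4- to B(OH)3: B(OH)3 → 0.595 mol, B(OH)4- → 0.161 mol.
pH = pKa + log(n_B(OH)4-/n_B(OH)3) = 9.23 + log(0.161/0.595) = 9.23 + (-0.568)

pH = 8.66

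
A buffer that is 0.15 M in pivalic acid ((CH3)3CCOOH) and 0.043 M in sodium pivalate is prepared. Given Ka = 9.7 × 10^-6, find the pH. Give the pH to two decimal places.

pKa = −log(9.7 × 10^-6) = 5.013
Henderson–Hasselbalch: pH = pKa + log([(CH3)3CCOO-]/[(CH3)3CCOOH]) = 5.013 + log(0.043/0.15)
pH = 5.013 + (-0.543) = 4.47

pH = 4.47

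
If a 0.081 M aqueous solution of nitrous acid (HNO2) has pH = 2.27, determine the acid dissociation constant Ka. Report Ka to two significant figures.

Ka = 3.8 × 10^-4

[H+] = 10^(-2.27) = 5.37 × 10^-3 M
At equilibrium [HA] = 0.081 − 5.37 × 10^-3 = 7.56 × 10^-2 M
Ka = [H+][A-]/[HA] = (5.37 × 10^-3)² / 7.56 × 10^-2 = 3.8 × 10^-4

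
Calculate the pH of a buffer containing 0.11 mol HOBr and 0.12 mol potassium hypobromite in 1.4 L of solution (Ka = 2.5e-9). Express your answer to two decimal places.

pKa = −log(2.5 × 10^-9) = 8.602
Henderson–Hasselbalch: pH = pKa + log([OBr-]/[HOBr]) = 8.602 + log(0.12/0.11)
pH = 8.602 + (+0.038) = 8.64

pH = 8.64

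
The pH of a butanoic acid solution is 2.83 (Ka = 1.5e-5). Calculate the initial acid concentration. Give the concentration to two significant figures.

C₀ = 1.5 × 10^-1 M

[H+] = 10^(-2.83) = 1.48 × 10^-3 M = x
Ka = x²/(C₀ − x) ⇒ C₀ = x + x²/Ka
C₀ = 1.48 × 10^-3 + (1.48 × 10^-3)²/(1.5 × 10^-5) = 1.48 × 10^-1 M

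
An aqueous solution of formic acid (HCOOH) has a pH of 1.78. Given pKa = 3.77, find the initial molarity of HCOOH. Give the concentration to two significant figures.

C₀ = 1.6 M

[H+] = 10^(-1.78) = 1.66 × 10^-2 M = x
Ka = 10^(−3.77) = 1.70 × 10^-4
Ka = x²/(C₀ − x) ⇒ C₀ = x + x²/Ka
C₀ = 1.66 × 10^-2 + (1.66 × 10^-2)²/(1.70 × 10^-4) = 1.64 M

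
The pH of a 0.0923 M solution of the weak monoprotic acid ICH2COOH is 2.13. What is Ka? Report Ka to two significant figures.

Ka = 6.5 × 10^-4

[H+] = 10^(-2.13) = 7.41 × 10^-3 M
At equilibrium [HA] = 0.0923 − 7.41 × 10^-3 = 8.49 × 10^-2 M
Ka = [H+][A-]/[HA] = (7.41 × 10^-3)² / 8.49 × 10^-2 = 6.5 × 10^-4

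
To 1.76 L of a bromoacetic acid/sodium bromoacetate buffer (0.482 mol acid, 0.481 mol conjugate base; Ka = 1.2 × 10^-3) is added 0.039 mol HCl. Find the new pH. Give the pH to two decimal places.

pH = 2.85

Added H+ converts BrCH2COO- to BrCH2COOH: BrCH2COOH → 0.521 mol, BrCH2COO- → 0.442 mol.
pKa = −log(1.2 × 10^-3) = 2.921
pH = pKa + log([A⁻]/[HA]) = 2.921 + log(0.442/0.521) = 2.921 -0.071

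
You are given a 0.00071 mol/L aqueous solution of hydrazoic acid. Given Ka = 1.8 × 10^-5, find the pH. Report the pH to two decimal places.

pH = 3.98

HN3 ⇌ N3- + H+
From the ICE table, Ka = [H+]²/(0.00071 − [H+]) = 1.8 × 10^-5.
The 5% rule fails; solving [H+]² + Ka·[H+] − Ka·C₀ = 0 exactly:
[H+] = (−Ka + √(Ka² + 4·Ka·C₀))/2 = 1.04 × 10^-4 M
pH = −log(1.04 × 10^-4) = 3.98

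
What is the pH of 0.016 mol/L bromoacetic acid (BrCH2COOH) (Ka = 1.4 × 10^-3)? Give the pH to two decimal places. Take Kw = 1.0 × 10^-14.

BrCH2COOH ⇌ BrCH2COO- + H+
From the ICE table, Ka = [H+]²/(0.016 − [H+]) = 1.4 × 10^-3.
[H+] is not negligible relative to C₀; solve [H+]² + 0.0014·[H+] − 2.24e-05 = 0.
[H+] = [−0.0014 + √(0.0014² + 8.96e-05)]/2 = 4.08 × 10^-3 M
pH = −log[H+] = −log(4.08 × 10^-3) = 2.39

pH = 2.39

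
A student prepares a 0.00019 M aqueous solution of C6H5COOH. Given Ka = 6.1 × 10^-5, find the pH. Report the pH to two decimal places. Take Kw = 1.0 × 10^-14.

pH = 4.09

C6H5COOH ⇌ C6H5COO- + H+
Let x = [H+] at equilibrium. Ka = x²/(0.00019 − x).
The 5% rule fails; solving x² + Ka·x − Ka·C₀ = 0 exactly:
x = (−Ka + √(Ka² + 4·Ka·C₀))/2 = 8.14 × 10^-5 M
pH = −log(8.14 × 10^-5) = 4.09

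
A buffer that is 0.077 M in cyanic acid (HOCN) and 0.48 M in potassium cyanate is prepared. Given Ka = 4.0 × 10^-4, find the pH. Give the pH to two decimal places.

pKa = −log(4.0 × 10^-4) = 3.398
Using pH = pKa + log([base]/[acid]) with [base]/[acid] = 0.48/0.077:
pH = 3.398 + (+0.795) = 4.19

pH = 4.19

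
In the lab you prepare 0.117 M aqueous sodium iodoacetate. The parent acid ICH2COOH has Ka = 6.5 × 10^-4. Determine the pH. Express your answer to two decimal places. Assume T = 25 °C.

pH = 8.13

ICH2COO- is the conjugate base of the weak acid ICH2COOH.
Kb = Kw/Ka = 1.0×10^-14 / 6.5 × 10^-4 = 1.54 × 10^-11
From the ICE table, Kb = x²/(0.117 − x) = 1.54 × 10^-11.
Since Kb ≪ C₀, x ≈ √(Kb·C₀) = 1.34 × 10^-6 M.
pOH = −log(1.34 × 10^-6) = 5.87; pH = 14.00 − 5.87 = 8.13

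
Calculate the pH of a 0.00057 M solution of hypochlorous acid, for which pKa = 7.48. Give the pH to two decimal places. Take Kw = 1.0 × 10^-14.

pH = 5.36

HOCl ⇌ OCl- + H+
Ka = 10^(−7.48) = 3.31 × 10^-8
From the ICE table, Ka = [H+]²/(0.00057 − [H+]) = 3.31 × 10^-8.
Assume [H+] ≪ 0.00057: [H+] ≈ √(3.31 × 10^-8 × 0.00057) = 4.34 × 10^-6 M
Check: 0.76% ionized — well under 5%, approximation valid.
pH = −log[H+] = −log(4.34 × 10^-6) = 5.36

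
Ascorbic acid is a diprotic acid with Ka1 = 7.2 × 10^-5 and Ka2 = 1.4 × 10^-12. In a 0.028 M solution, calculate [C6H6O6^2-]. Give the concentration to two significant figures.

First ionization gives [H+] ≈ [HC6H6O6-] = 1.38 × 10^-3 M.
Second step: Ka2 = [H+][C6H6O6^2-]/[HC6H6O6-] ≈ [C6H6O6^2-] (since [H+] ≈ [HC6H6O6-]).
So [C6H6O6^2-] ≈ Ka2.

1.4 × 10^-12 M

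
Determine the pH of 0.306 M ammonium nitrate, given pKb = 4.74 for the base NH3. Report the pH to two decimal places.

pH = 4.89

NH4+ is the conjugate acid of the weak base NH3.
Kb = 10^(−4.74) = 1.82 × 10^-5
Ka = Kw/Kb = 1.0×10^-14 / 1.82 × 10^-5 = 5.49 × 10^-10
Let x = [H+] at equilibrium. Ka = x²/(0.306 − x).
Assume x ≪ 0.306: x ≈ √(5.49 × 10^-10 × 0.306) = 1.30 × 10^-5 M
(x/C₀ = 0.0042% < 5%, so the approximation holds.)
pH = −log(1.30 × 10^-5) = 4.89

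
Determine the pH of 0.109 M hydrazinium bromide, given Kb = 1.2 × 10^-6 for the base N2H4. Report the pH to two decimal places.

pH = 4.52

N2H5+ is the conjugate acid of the weak base N2H4.
Ka = Kw/Kb = 1.0×10^-14 / 1.2 × 10^-6 = 8.33 × 10^-9
From the ICE table, Ka = x²/(0.109 − x) = 8.33 × 10^-9.
Since Ka ≪ C₀, x ≈ √(Ka·C₀) = 3.01 × 10^-5 M.
(x/C₀ = 0.028% < 5%, so the approximation holds.)
pH = −log(3.01 × 10^-5) = 4.52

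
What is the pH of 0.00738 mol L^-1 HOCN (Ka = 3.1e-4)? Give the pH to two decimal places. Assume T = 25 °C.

pH = 2.86

HOCN ⇌ OCN- + H+
From the ICE table, Ka = [H+]²/(0.00738 − [H+]) = 3.1 × 10^-4.
The 5% rule fails; solving [H+]² + Ka·[H+] − Ka·C₀ = 0 exactly:
[H+] = (−Ka + √(Ka² + 4·Ka·C₀))/2 = 1.37 × 10^-3 M
pH = −log(1.37 × 10^-3) = 2.86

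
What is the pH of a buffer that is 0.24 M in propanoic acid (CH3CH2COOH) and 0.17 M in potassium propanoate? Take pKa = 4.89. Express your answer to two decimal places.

pH = 4.74

Using pH = pKa + log([base]/[acid]) with [base]/[acid] = 0.17/0.24:
pH = 4.89 + (-0.150) = 4.74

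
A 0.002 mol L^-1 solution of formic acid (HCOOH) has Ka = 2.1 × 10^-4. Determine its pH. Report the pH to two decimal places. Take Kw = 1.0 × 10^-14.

HCOOH ⇌ HCOO- + H+
Let x = [H+] at equilibrium. Ka = x²/(0.002 − x).
x is not negligible relative to C₀; solve x² + 0.00021·x − 4.2e-07 = 0.
x = [−0.00021 + √(0.00021² + 1.68e-06)]/2 = 5.52 × 10^-4 M
pH = −log[H+] = −log(5.52 × 10^-4) = 3.26

pH = 3.26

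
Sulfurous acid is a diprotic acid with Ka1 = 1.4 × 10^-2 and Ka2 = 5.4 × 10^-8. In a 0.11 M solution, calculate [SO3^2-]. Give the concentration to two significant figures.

5.4 × 10^-8 M

First ionization gives [H+] ≈ [HSO3-] = 3.29 × 10^-2 M.
Second step: Ka2 = [H+][SO3^2-]/[HSO3-] ≈ [SO3^2-] (since [H+] ≈ [HSO3-]).
So [SO3^2-] ≈ Ka2.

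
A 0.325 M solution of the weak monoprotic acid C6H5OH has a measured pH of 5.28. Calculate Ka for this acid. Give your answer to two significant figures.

Ka = 8.5 × 10^-11

[H+] = 10^(-5.28) = 5.25 × 10^-6 M
At equilibrium [HA] = 0.325 − 5.25 × 10^-6 = 3.25 × 10^-1 M
Ka = [H+][A-]/[HA] = (5.25 × 10^-6)² / 3.25 × 10^-1 = 8.5 × 10^-11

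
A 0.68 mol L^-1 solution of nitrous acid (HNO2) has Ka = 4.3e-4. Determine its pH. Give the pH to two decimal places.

HNO2 ⇌ NO2- + H+
From the ICE table, Ka = [H+]²/(0.68 − [H+]) = 4.3 × 10^-4.
Neglecting [H+] in the denominator: [H+] = √(4.3 × 10^-4 × 0.68) = 1.71 × 10^-2 M
Check: 2.5% ionized — well under 5%, approximation valid.
pH = −log[H+] = −log(1.71 × 10^-2) = 1.77

pH = 1.77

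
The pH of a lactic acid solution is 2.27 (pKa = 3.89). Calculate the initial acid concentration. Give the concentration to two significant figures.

C₀ = 2.3 × 10^-1 M

[H+] = 10^(-2.27) = 5.37 × 10^-3 M = x
Ka = 10^(−3.89) = 1.29 × 10^-4
Ka = x²/(C₀ − x) ⇒ C₀ = x + x²/Ka
C₀ = 5.37 × 10^-3 + (5.37 × 10^-3)²/(1.29 × 10^-4) = 2.29 × 10^-1 M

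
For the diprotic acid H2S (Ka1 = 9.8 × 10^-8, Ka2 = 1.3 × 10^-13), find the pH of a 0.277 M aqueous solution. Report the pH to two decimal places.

pH = 3.78

Ka1 ≫ Ka2, so treat the first dissociation as the only significant source of H+.
Ka1 = x²/(0.277 − x) = 9.8 × 10^-8
x ≈ √(9.8 × 10^-8 × 0.277) = 1.65 × 10^-4 M
pH = −log(1.65 × 10^-4) = 3.78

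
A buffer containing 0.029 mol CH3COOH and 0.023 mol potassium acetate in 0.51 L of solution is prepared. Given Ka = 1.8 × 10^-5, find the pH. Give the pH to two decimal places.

pKa = −log(1.8 × 10^-5) = 4.745
Henderson–Hasselbalch: pH = pKa + log([CH3COO-]/[CH3COOH]) = 4.745 + log(0.023/0.029)
pH = 4.745 + (-0.101) = 4.64

pH = 4.64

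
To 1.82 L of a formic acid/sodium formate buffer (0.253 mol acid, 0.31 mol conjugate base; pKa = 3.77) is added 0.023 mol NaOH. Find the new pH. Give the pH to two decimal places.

OH- converts HCOOH to HCOO-: HCOOH → 0.23 mol, HCOO- → 0.333 mol.
pH = pKa + log(n_HCOO-/n_HCOOH) = 3.77 + log(0.333/0.23) = 3.77 + (+0.161)

pH = 3.93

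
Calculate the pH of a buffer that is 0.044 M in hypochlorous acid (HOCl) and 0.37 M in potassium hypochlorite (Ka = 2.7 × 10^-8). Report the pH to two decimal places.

pKa = −log(2.7 × 10^-8) = 7.569
Henderson–Hasselbalch: pH = pKa + log([OCl-]/[HOCl]) = 7.569 + log(0.37/0.044)
pH = 7.569 + (+0.925) = 8.49

pH = 8.49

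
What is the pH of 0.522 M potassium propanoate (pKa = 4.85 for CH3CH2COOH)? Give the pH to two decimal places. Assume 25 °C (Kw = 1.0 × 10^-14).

pH = 9.28

CH3CH2COO- is the conjugate base of the weak acid CH3CH2COOH.
Ka = 10^(−4.85) = 1.41 × 10^-5
Kb = Kw/Ka = 1.0×10^-14 / 1.41 × 10^-5 = 7.09 × 10^-10
Kb = x²/(0.522 − x) = 7.09 × 10^-10
Since Kb ≪ C₀, x ≈ √(Kb·C₀) = 1.92 × 10^-5 M.
(x/C₀ = 0.0037% < 5%, so the approximation holds.)
pOH = −log(1.92 × 10^-5) = 4.72; pH = 14.00 − 4.72 = 9.28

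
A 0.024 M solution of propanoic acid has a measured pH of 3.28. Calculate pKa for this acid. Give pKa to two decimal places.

pKa = 4.93

[H+] = 10^(-3.28) = 5.25 × 10^-4 M
At equilibrium [HA] = 0.024 − 5.25 × 10^-4 = 2.35 × 10^-2 M
Ka = [H+][A-]/[HA] = (5.25 × 10^-4)² / 2.35 × 10^-2 = 1.17 × 10^-5
pKa = -log(1.17 × 10^-5) = 4.93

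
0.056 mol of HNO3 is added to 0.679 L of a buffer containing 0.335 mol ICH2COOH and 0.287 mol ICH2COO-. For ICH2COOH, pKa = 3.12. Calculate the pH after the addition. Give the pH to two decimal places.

pH = 2.89

Added H+ converts ICH2COO- to ICH2COOH: ICH2COOH → 0.391 mol, ICH2COO- → 0.231 mol.
pH = pKa + log(n_ICH2COO-/n_ICH2COOH) = 3.12 + log(0.231/0.391) = 3.12 + (-0.229)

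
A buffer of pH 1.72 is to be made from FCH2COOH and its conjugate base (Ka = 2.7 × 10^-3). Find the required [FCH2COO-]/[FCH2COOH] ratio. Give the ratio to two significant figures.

ratio = 0.14

pKa = -log(2.7 × 10^-3) = 2.569
pH = pKa + log(r) ⇒ log(r) = 1.72 − 2.569 = -0.849
r = [FCH2COO-]/[FCH2COOH] = 10^(-0.849) = 0.142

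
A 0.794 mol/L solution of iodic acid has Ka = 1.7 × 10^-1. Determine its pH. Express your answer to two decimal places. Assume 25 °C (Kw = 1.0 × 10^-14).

HIO3 ⇌ IO3- + H+
From the ICE table, Ka = [H+]²/(0.794 − [H+]) = 1.7 × 10^-1.
[H+] is not negligible relative to C₀; solve [H+]² + 0.17·[H+] − 0.135 = 0.
[H+] = [−0.17 + √(0.17² + 0.54)]/2 = 2.92 × 10^-1 M
pH = −log(2.92 × 10^-1) = 0.53

pH = 0.53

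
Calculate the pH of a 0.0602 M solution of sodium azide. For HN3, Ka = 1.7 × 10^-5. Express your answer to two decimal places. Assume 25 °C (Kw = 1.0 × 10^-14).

pH = 8.77

N3- is the conjugate base of the weak acid HN3.
Kb = Kw/Ka = 1.0×10^-14 / 1.7 × 10^-5 = 5.88 × 10^-10
Kb = [OH-]²/(0.0602 − [OH-]) = 5.88 × 10^-10
Assume [OH-] ≪ 0.0602: [OH-] ≈ √(5.88 × 10^-10 × 0.0602) = 5.95 × 10^-6 M
([OH-]/C₀ = 0.0099% < 5%, so the approximation holds.)
pOH = −log(5.95 × 10^-6) = 5.23; pH = 14.00 − 5.23 = 8.77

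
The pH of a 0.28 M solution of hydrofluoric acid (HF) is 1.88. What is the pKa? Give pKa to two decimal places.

[H+] = 10^(-1.88) = 1.32 × 10^-2 M
At equilibrium [HA] = 0.28 − 1.32 × 10^-2 = 2.67 × 10^-1 M
Ka = [H+][A-]/[HA] = (1.32 × 10^-2)² / 2.67 × 10^-1 = 6.53 × 10^-4
pKa = -log(6.53 × 10^-4) = 3.19

pKa = 3.19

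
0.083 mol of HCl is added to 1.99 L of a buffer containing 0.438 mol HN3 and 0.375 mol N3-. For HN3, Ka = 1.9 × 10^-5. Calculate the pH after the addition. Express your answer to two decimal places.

After neutralization: n(HN3) = 0.521 mol, n(N3-) = 0.292 mol.
pKa = −log(1.9 × 10^-5) = 4.721
pH = pKa + log([A⁻]/[HA]) = 4.721 + log(0.292/0.521) = 4.721 -0.251

pH = 4.47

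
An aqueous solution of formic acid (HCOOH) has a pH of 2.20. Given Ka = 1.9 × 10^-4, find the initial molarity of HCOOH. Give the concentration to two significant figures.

[H+] = 10^(-2.20) = 6.31 × 10^-3 M = x
Ka = x²/(C₀ − x) ⇒ C₀ = x + x²/Ka
C₀ = 6.31 × 10^-3 + (6.31 × 10^-3)²/(1.9 × 10^-4) = 2.16 × 10^-1 M

C₀ = 2.2 × 10^-1 M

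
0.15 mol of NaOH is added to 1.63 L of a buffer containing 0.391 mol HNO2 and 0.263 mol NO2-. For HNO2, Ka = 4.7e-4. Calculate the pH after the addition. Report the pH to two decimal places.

pH = 3.56

After neutralization: n(HNO2) = 0.241 mol, n(NO2-) = 0.413 mol.
pKa = −log(4.7 × 10^-4) = 3.328
pH = pKa + log(n_NO2-/n_HNO2) = 3.328 + log(0.413/0.241) = 3.328 + (+0.234)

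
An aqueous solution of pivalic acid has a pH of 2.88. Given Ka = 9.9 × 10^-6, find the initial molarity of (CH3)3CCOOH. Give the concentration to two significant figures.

C₀ = 1.8 × 10^-1 M

[H+] = 10^(-2.88) = 1.32 × 10^-3 M = x
Ka = x²/(C₀ − x) ⇒ C₀ = x + x²/Ka
C₀ = 1.32 × 10^-3 + (1.32 × 10^-3)²/(9.9 × 10^-6) = 1.77 × 10^-1 M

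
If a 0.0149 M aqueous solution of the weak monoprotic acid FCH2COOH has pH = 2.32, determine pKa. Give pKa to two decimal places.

pKa = 2.64

[H+] = 10^(-2.32) = 4.79 × 10^-3 M
At equilibrium [HA] = 0.0149 − 4.79 × 10^-3 = 1.01 × 10^-2 M
Ka = [H+][A-]/[HA] = (4.79 × 10^-3)² / 1.01 × 10^-2 = 2.27 × 10^-3
pKa = -log(2.27 × 10^-3) = 2.64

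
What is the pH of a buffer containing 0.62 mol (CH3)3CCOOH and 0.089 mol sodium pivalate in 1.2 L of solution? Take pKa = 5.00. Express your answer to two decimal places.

pH = 4.16

Using pH = pKa + log([base]/[acid]) with [base]/[acid] = 0.089/0.62:
pH = 5.00 + (-0.843) = 4.16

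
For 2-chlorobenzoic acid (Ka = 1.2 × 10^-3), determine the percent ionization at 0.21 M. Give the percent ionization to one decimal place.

ClC6H4COOH ⇌ ClC6H4COO- + H+; let x = [H+] at equilibrium.
Solve x² + 0.0012x − 0.000252 = 0 → x = 1.53 × 10^-2 M
% ionization = x/C₀ × 100% = 1.53 × 10^-2/0.21 × 100% = 7.3%

7.3%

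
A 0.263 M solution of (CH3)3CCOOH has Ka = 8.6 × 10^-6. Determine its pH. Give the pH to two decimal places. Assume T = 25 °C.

pH = 2.82

(CH3)3CCOOH ⇌ (CH3)3CCOO- + H+
From the ICE table, Ka = [H+]²/(0.263 − [H+]) = 8.6 × 10^-6.
Neglecting [H+] in the denominator: [H+] = √(8.6 × 10^-6 × 0.263) = 1.50 × 10^-3 M
Check: 0.57% ionized — well under 5%, approximation valid.
pH = −log[H+] = −log(1.50 × 10^-3) = 2.82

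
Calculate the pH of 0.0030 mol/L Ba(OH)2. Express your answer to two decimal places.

Ba(OH)2 is a strong base (each formula unit releases 2 OH-); [OH-] = 0.006 M.
pOH = -log(0.006) = 2.22
pH = 14.00 - 2.22 = 11.78

pH = 11.78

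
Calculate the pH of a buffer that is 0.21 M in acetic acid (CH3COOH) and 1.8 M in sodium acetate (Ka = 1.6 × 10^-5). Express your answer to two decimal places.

pKa = −log(1.6 × 10^-5) = 4.796
Henderson–Hasselbalch: pH = pKa + log([CH3COO-]/[CH3COOH]) = 4.796 + log(1.8/0.21)
pH = 4.796 + (+0.933) = 5.73

pH = 5.73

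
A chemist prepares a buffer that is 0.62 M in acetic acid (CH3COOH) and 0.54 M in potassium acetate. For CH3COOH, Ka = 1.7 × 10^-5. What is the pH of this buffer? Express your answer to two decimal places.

pH = 4.71

pKa = −log(1.7 × 10^-5) = 4.770
Henderson–Hasselbalch: pH = pKa + log([CH3COO-]/[CH3COOH]) = 4.770 + log(0.54/0.62)
pH = 4.770 + (-0.060) = 4.71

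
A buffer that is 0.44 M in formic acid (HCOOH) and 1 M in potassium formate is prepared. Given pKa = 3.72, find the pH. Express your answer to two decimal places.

pH = 4.08

Henderson–Hasselbalch: pH = pKa + log([HCOO-]/[HCOOH]) = 3.72 + log(1/0.44)
pH = 3.72 + (+0.357) = 4.08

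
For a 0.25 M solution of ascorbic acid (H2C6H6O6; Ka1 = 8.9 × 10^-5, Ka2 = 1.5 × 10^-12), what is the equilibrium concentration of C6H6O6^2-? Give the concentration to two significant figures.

1.5 × 10^-12 M

First ionization gives [H+] ≈ [HC6H6O6-] = 4.72 × 10^-3 M.
Second step: Ka2 = [H+][C6H6O6^2-]/[HC6H6O6-] ≈ [C6H6O6^2-] (since [H+] ≈ [HC6H6O6-]).
So [C6H6O6^2-] ≈ Ka2.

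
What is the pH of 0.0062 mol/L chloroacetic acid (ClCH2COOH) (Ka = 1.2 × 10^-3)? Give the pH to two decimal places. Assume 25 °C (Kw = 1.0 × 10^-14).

pH = 2.66

ClCH2COOH ⇌ ClCH2COO- + H+
From the ICE table, Ka = [H+]²/(0.0062 − [H+]) = 1.2 × 10^-3.
The 5% rule fails; solving [H+]² + Ka·[H+] − Ka·C₀ = 0 exactly:
[H+] = [−0.0012 + √(0.0012² + 2.98e-05)]/2 = 2.19 × 10^-3 M
pH = −log[H+] = −log(2.19 × 10^-3) = 2.66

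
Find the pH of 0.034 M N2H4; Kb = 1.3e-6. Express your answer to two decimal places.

N2H4 + H2O ⇌ N2H5+ + OH-
Kb = [OH-]²/(0.034 − [OH-]) = 1.3 × 10^-6
Neglecting [OH-] in the denominator: [OH-] = √(1.3 × 10^-6 × 0.034) = 2.10 × 10^-4 M
pOH = 3.68, so pH = 14.00 − pOH = 10.32

pH = 10.32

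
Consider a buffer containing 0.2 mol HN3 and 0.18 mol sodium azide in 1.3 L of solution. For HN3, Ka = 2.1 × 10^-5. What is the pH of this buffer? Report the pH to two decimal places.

pH = 4.63

pKa = −log(2.1 × 10^-5) = 4.678
Using pH = pKa + log([base]/[acid]) with [base]/[acid] = 0.18/0.2:
pH = 4.678 + (-0.046) = 4.63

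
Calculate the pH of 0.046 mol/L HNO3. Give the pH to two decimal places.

pH = 1.34

HNO3 is a strong acid and dissociates completely, so [H+] = 0.046 M.
pH = -log(0.046) = 1.34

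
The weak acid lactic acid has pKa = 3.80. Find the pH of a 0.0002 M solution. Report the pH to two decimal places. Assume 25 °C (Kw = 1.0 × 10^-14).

pH = 3.94

CH3CH(OH)COOH ⇌ CH3CH(OH)COO- + H+
Ka = 10^(−3.80) = 1.58 × 10^-4
Ka = [H+]²/(0.0002 − [H+]) = 1.58 × 10^-4
The 5% rule fails; solving [H+]² + Ka·[H+] − Ka·C₀ = 0 exactly:
[H+] = (−Ka + √(Ka² + 4·Ka·C₀))/2 = 1.16 × 10^-4 M
pH = −log[H+] = −log(1.16 × 10^-4) = 3.94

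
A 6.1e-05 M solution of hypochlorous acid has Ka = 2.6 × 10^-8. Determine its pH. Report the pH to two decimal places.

HOCl ⇌ OCl- + H+
From the ICE table, Ka = [H+]²/(6.1e-05 − [H+]) = 2.6 × 10^-8.
Since Ka ≪ C₀, [H+] ≈ √(Ka·C₀) = 1.26 × 10^-6 M.
([H+]/C₀ = 2.1% < 5%, so the approximation holds.)
pH = −log[H+] = −log(1.26 × 10^-6) = 5.90

pH = 5.90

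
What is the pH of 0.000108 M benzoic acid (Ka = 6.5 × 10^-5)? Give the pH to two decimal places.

pH = 4.24

C6H5COOH ⇌ C6H5COO- + H+
Ka = [H+]²/(0.000108 − [H+]) = 6.5 × 10^-5
Here C₀/Ka ≈ 1.66, so the small-[H+] approximation fails. Use the quadratic:
[H+] = (−Ka + √(Ka² + 4·Ka·C₀))/2 = 5.74 × 10^-5 M
pH = −log[H+] = −log(5.74 × 10^-5) = 4.24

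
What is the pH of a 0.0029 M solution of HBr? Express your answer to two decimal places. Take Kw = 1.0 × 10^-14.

pH = 2.54

HBr is a strong acid and dissociates completely, so [H+] = 0.0029 M.
pH = -log(0.0029) = 2.54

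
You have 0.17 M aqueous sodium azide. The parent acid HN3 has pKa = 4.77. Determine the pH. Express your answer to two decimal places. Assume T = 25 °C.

N3- is the conjugate base of the weak acid HN3.
Ka = 10^(−4.77) = 1.70 × 10^-5
Kb = Kw/Ka = 1.0×10^-14 / 1.70 × 10^-5 = 5.88 × 10^-10
From the ICE table, Kb = x²/(0.17 − x) = 5.88 × 10^-10.
Since Kb ≪ C₀, x ≈ √(Kb·C₀) = 1.00 × 10^-5 M.
pOH = −log(1.00 × 10^-5) = 5.00; pH = 14.00 − 5.00 = 9.00

pH = 9.00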